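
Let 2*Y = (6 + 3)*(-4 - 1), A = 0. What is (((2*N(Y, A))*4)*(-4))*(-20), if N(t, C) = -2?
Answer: -1280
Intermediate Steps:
Y = -45/2 (Y = ((6 + 3)*(-4 - 1))/2 = (9*(-5))/2 = (½)*(-45) = -45/2 ≈ -22.500)
(((2*N(Y, A))*4)*(-4))*(-20) = (((2*(-2))*4)*(-4))*(-20) = (-4*4*(-4))*(-20) = -16*(-4)*(-20) = 64*(-20) = -1280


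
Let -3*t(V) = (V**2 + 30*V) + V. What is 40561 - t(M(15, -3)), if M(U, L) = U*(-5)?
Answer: 41661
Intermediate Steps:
M(U, L) = -5*U
t(V) = -31*V/3 - V**2/3 (t(V) = -((V**2 + 30*V) + V)/3 = -(V**2 + 31*V)/3 = -31*V/3 - V**2/3)
40561 - t(M(15, -3)) = 40561 - (-1)*(-5*15)*(31 - 5*15)/3 = 40561 - (-1)*(-75)*(31 - 75)/3 = 40561 - (-1)*(-75)*(-44)/3 = 40561 - 1*(-1100) = 40561 + 1100 = 41661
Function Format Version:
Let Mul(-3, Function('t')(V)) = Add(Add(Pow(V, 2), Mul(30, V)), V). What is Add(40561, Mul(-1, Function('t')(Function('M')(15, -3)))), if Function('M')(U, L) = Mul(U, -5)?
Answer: 41661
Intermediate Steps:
Function('M')(U, L) = Mul(-5, U)
Function('t')(V) = Add(Mul(Rational(-31, 3), V), Mul(Rational(-1, 3), Pow(V, 2))) (Function('t')(V) = Mul(Rational(-1, 3), Add(Add(Pow(V, 2), Mul(30, V)), V)) = Mul(Rational(-1, 3), Add(Pow(V, 2), Mul(31, V))) = Add(Mul(Rational(-31, 3), V), Mul(Rational(-1, 3), Pow(V, 2))))
Add(40561, Mul(-1, Function('t')(Function('M')(15, -3)))) = Add(40561, Mul(-1, Mul(Rational(-1, 3), Mul(-5, 15), Add(31, Mul(-5, 15))))) = Add(40561, Mul(-1, Mul(Rational(-1, 3), -75, Add(31, -75)))) = Add(40561, Mul(-1, Mul(Rational(-1, 3), -75, -44))) = Add(40561, Mul(-1, -1100)) = Add(40561, 1100) = 41661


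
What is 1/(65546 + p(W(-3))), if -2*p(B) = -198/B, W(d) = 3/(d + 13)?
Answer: 1/65876 ≈ 1.5180e-5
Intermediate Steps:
W(d) = 3/(13 + d)
p(B) = 99/B (p(B) = -(-99)/B = 99/B)
1/(65546 + p(W(-3))) = 1/(65546 + 99/((3/(13 - 3)))) = 1/(65546 + 99/((3/10))) = 1/(65546 + 99/((3*(⅒)))) = 1/(65546 + 99/(3/10)) = 1/(65546 + 99*(10/3)) = 1/(65546 + 330) = 1/65876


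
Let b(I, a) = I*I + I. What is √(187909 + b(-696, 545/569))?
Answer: √671629 ≈ 819.53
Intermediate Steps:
b(I, a) = I + I² (b(I, a) = I² + I = I + I²)
√(187909 + b(-696, 545/569)) = √(187909 - 696*(1 - 696)) = √(187909 - 696*(-695)) = √(187909 + 483720) = √671629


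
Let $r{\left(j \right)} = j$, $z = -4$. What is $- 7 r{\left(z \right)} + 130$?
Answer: $158$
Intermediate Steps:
$- 7 r{\left(z \right)} + 130 = \left(-7\right) \left(-4\right) + 130 = 28 + 130 = 158$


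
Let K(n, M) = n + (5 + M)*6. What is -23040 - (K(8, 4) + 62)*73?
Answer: -32092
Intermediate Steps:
K(n, M) = 30 + n + 6*M (K(n, M) = n + (30 + 6*M) = 30 + n + 6*M)
-23040 - (K(8, 4) + 62)*73 = -23040 - ((30 + 8 + 6*4) + 62)*73 = -23040 - ((30 + 8 + 24) + 62)*73 = -23040 - (62 + 62)*73 = -23040 - 124*73 = -23040 - 1*9052 = -23040 - 9052 = -32092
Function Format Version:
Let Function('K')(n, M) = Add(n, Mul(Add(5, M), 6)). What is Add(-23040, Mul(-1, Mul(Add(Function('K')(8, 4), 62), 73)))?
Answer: -32092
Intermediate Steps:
Function('K')(n, M) = Add(30, n, Mul(6, M)) (Function('K')(n, M) = Add(n, Add(30, Mul(6, M))) = Add(30, n, Mul(6, M)))
Add(-23040, Mul(-1, Mul(Add(Function('K')(8, 4), 62), 73))) = Add(-23040, Mul(-1, Mul(Add(Add(30, 8, Mul(6, 4)), 62), 73))) = Add(-23040, Mul(-1, Mul(Add(Add(30, 8, 24), 62), 73))) = Add(-23040, Mul(-1, Mul(Add(62, 62), 73))) = Add(-23040, Mul(-1, Mul(124, 73))) = Add(-23040, Mul(-1, 9052)) = Add(-23040, -9052) = -32092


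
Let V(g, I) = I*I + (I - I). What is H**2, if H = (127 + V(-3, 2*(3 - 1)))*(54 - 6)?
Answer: 47114496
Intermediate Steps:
V(g, I) = I**2 (V(g, I) = I**2 + 0 = I**2)
H = 6864 (H = (127 + (2*(3 - 1))**2)*(54 - 6) = (127 + (2*2)**2)*48 = (127 + 4**2)*48 = (127 + 16)*48 = 143*48 = 6864)
H**2 = 6864**2 = 47114496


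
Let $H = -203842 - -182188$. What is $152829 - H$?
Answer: $174483$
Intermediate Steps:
$H = -21654$ ($H = -203842 + 182188 = -21654$)
$152829 - H = 152829 - -21654 = 152829 + 21654 = 174483$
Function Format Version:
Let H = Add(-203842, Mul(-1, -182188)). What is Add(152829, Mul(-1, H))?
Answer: 174483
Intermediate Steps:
H = -21654 (H = Add(-203842, 182188) = -21654)
Add(152829, Mul(-1, H)) = Add(152829, Mul(-1, -21654)) = Add(152829, 21654) = 174483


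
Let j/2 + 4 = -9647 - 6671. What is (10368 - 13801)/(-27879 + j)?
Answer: 3433/60523 ≈ 0.056722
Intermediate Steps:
j = -32644 (j = -8 + 2*(-9647 - 6671) = -8 + 2*(-16318) = -8 - 32636 = -32644)
(10368 - 13801)/(-27879 + j) = (10368 - 13801)/(-27879 - 32644) = -3433/(-60523) = -3433*(-1/60523) = 3433/60523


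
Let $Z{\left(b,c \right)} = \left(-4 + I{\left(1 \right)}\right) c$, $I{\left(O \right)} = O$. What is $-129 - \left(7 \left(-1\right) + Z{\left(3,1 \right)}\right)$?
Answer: $-119$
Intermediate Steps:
$Z{\left(b,c \right)} = - 3 c$ ($Z{\left(b,c \right)} = \left(-4 + 1\right) c = - 3 c$)
$-129 - \left(7 \left(-1\right) + Z{\left(3,1 \right)}\right) = -129 - \left(7 \left(-1\right) - 3\right) = -129 - \left(-7 - 3\right) = -129 - -10 = -129 + 10 = -119$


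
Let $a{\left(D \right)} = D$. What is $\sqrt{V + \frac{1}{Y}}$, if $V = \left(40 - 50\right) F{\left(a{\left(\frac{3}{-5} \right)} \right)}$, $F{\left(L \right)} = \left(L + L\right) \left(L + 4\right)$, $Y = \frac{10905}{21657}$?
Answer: $\frac{\sqrt{565340645}}{3635} \approx 6.5411$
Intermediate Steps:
$Y = \frac{3635}{7219}$ ($Y = 10905 \cdot \frac{1}{21657} = \frac{3635}{7219} \approx 0.50353$)
$F{\left(L \right)} = 2 L \left(4 + L\right)$
$V = \frac{204}{5}$ ($V = \left(40 - 50\right) 2 \frac{3}{-5} \left(4 + \frac{3}{-5}\right) = - 10 \cdot 2 \cdot 3 \left(- \frac{1}{5}\right) \left(4 + 3 \left(- \frac{1}{5}\right)\right) = - 10 \cdot 2 \left(- \frac{3}{5}\right) \left(4 - \frac{3}{5}\right) = - 10 \cdot 2 \left(- \frac{3}{5}\right) \frac{17}{5} = \left(-10\right) \left(- \frac{102}{25}\right) = \frac{204}{5} \approx 40.8$)
$\sqrt{V + \frac{1}{Y}} = \sqrt{\frac{204}{5} + \frac{1}{\frac{3635}{7219}}} = \sqrt{\frac{204}{5} + \frac{7219}{3635}} = \sqrt{\frac{155527}{3635}} = \frac{\sqrt{565340645}}{3635}$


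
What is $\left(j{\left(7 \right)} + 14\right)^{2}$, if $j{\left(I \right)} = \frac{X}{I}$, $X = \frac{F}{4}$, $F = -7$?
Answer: $\frac{3025}{16} \approx 189.06$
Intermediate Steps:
$X = - \frac{7}{4} \approx -1.75$
$j{\left(I \right)} = - \frac{7}{4 I}$
$\left(j{\left(7 \right)} + 14\right)^{2} = \left(- \frac{7}{4 \cdot 7} + 14\right)^{2} = \left(\left(- \frac{7}{4}\right) \frac{1}{7} + 14\right)^{2} = \left(- \frac{1}{4} + 14\right)^{2} = \left(\frac{55}{4}\right)^{2} = \frac{3025}{16}$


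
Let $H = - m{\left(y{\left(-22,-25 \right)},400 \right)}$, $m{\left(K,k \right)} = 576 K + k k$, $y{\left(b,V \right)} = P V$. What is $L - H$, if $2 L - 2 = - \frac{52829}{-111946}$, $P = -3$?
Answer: $\frac{45495131121}{223892} \approx 2.032 \cdot 10^{5}$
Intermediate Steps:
$y{\left(b,V \right)} = - 3 V$
$m{\left(K,k \right)} = k^{2} + 576 K$ ($m{\left(K,k \right)} = 576 K + k^{2} = k^{2} + 576 K$)
$L = \frac{276721}{223892}$ ($L = 1 + \frac{\left(-52829\right) \frac{1}{-111946}}{2} = 1 + \frac{\left(-52829\right) \left(- \frac{1}{111946}\right)}{2} = 1 + \frac{1}{2} \cdot \frac{52829}{111946} = 1 + \frac{52829}{223892} = \frac{276721}{223892} \approx 1.236$)
$H = -203200$ ($H = - (400^{2} + 576 \left(\left(-3\right) \left(-25\right)\right)) = - (160000 + 576 \cdot 75) = - (160000 + 43200) = \left(-1\right) 203200 = -203200$)
$L - H = \frac{276721}{223892} - -203200 = \frac{276721}{223892} + 203200 = \frac{45495131121}{223892}$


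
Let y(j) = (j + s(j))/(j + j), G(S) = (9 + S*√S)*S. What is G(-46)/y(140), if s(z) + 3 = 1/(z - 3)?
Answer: -1588104/1877 + 8116976*I*√46/1877 ≈ -846.09 + 29330.0*I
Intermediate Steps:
G(S) = S*(9 + S^(3/2)) (G(S) = (9 + S^(3/2))*S = S*(9 + S^(3/2)))
s(z) = -3 + 1/(-3 + z) (s(z) = -3 + 1/(z - 3) = -3 + 1/(-3 + z))
y(j) = (j + (10 - 3*j)/(-3 + j))/(2*j) (y(j) = (j + (10 - 3*j)/(-3 + j))/(j + j) = (j + (10 - 3*j)/(-3 + j))/((2*j)) = (j + (10 - 3*j)/(-3 + j))*(1/(2*j)) = (j + (10 - 3*j)/(-3 + j))/(2*j))
G(-46)/y(140) = ((-46)^(5/2) + 9*(-46))/(((½)*(10 + 140² - 6*140)/(140*(-3 + 140)))) = (2116*I*√46 - 414)/(((½)*(1/140)*(10 + 19600 - 840)/137)) = (-414 + 2116*I*√46)/(((½)*(1/140)*(1/137)*18770)) = (-414 + 2116*I*√46)/(1877/3836) = (-414 + 2116*I*√46)*(3836/1877) = -1588104/1877 + 8116976*I*√46/1877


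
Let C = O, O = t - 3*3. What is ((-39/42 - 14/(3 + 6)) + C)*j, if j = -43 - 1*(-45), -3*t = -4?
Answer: -1279/63 ≈ -20.302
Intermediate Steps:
t = 4/3 (t = -⅓*(-4) = 4/3 ≈ 1.3333)
j = 2 (j = -43 + 45 = 2)
O = -23/3 (O = 4/3 - 3*3 = 4/3 - 9 = -23/3 ≈ -7.6667)
C = -23/3 ≈ -7.6667
((-39/42 - 14/(3 + 6)) + C)*j = ((-39/42 - 14/(3 + 6)) - 23/3)*2 = ((-39*1/42 - 14/(9*1)) - 23/3)*2 = ((-13/14 - 14/9) - 23/3)*2 = (-313/126 - 23/3)*2 = -1279/126*2 = -1279/63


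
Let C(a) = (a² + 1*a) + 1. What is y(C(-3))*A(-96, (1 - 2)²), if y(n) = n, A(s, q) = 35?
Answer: 245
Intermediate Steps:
C(a) = 1 + a + a² (C(a) = (a² + a) + 1 = (a + a²) + 1 = 1 + a + a²)
y(C(-3))*A(-96, (1 - 2)²) = (1 - 3 + (-3)²)*35 = (1 - 3 + 9)*35 = 7*35 = 245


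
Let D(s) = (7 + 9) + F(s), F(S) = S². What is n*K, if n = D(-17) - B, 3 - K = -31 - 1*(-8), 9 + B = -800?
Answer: 28964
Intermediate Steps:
B = -809 (B = -9 - 800 = -809)
D(s) = 16 + s² (D(s) = (7 + 9) + s² = 16 + s²)
K = 26 (K = 3 - (-31 - 1*(-8)) = 3 - (-31 + 8) = 3 - 1*(-23) = 3 + 23 = 26)
n = 1114 (n = (16 + (-17)²) - 1*(-809) = (16 + 289) + 809 = 305 + 809 = 1114)
n*K = 1114*26 = 28964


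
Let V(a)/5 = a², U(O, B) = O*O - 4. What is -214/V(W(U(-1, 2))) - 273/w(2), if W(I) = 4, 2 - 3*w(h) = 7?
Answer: 1289/8 ≈ 161.13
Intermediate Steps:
w(h) = -5/3 (w(h) = ⅔ - ⅓*7 = ⅔ - 7/3 = -5/3)
U(O, B) = -4 + O² (U(O, B) = O² - 4 = -4 + O²)
V(a) = 5*a²
-214/V(W(U(-1, 2))) - 273/w(2) = -214/(5*4²) - 273/(-5/3) = -214/(5*16) - 273*(-⅗) = -214/80 + 819/5 = -214*1/80 + 819/5 = -107/40 + 819/5 = 1289/8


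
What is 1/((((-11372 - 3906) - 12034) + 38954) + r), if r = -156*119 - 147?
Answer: -1/7069 ≈ -0.00014146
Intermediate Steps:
r = -18711 (r = -18564 - 147 = -18711)
1/((((-11372 - 3906) - 12034) + 38954) + r) = 1/((((-11372 - 3906) - 12034) + 38954) - 18711) = 1/(((-15278 - 12034) + 38954) - 18711) = 1/((-27312 + 38954) - 18711) = 1/(11642 - 18711) = 1/(-7069) = -1/7069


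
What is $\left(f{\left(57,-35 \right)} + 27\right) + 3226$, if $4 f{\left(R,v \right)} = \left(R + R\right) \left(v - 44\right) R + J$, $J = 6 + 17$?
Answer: $- \frac{500307}{4} \approx -1.2508 \cdot 10^{5}$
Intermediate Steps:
$J = 23$
$f{\left(R,v \right)} = \frac{23}{4} + \frac{R^{2} \left(-44 + v\right)}{2}$ ($f{\left(R,v \right)} = \frac{\left(R + R\right) \left(v - 44\right) R + 23}{4} = \frac{2 R \left(-44 + v\right) R + 23}{4} = \frac{2 R^{2} \left(-44 + v\right) + 23}{4} = \frac{23 + 2 R^{2} \left(-44 + v\right)}{4} = \frac{23}{4} + \frac{R^{2} \left(-44 + v\right)}{2}$)
$\left(f{\left(57,-35 \right)} + 27\right) + 3226 = \left(\left(\frac{23}{4} - 22 \cdot 57^{2} + \frac{1}{2} \left(-35\right) 57^{2}\right) + 27\right) + 3226 = \left(\left(\frac{23}{4} - 71478 + \frac{1}{2} \left(-35\right) 3249\right) + 27\right) + 3226 = \left(\left(\frac{23}{4} - 71478 - \frac{113715}{2}\right) + 27\right) + 3226 = \left(- \frac{513319}{4} + 27\right) + 3226 = - \frac{513211}{4} + 3226 = - \frac{500307}{4}$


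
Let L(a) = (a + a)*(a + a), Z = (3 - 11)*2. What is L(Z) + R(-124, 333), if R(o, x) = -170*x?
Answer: -55586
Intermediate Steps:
Z = -16 (Z = -8*2 = -16)
L(a) = 4*a² (L(a) = (2*a)*(2*a) = 4*a²)
L(Z) + R(-124, 333) = 4*(-16)² - 170*333 = 4*256 - 56610 = 1024 - 56610 = -55586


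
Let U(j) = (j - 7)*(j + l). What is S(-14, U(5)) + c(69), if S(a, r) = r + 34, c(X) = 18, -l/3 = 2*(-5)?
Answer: -18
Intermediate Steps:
l = 30 (l = -6*(-5) = -3*(-10) = 30)
U(j) = (-7 + j)*(30 + j) (U(j) = (j - 7)*(j + 30) = (-7 + j)*(30 + j))
S(a, r) = 34 + r
S(-14, U(5)) + c(69) = (34 + (-210 + 5**2 + 23*5)) + 18 = (34 + (-210 + 25 + 115)) + 18 = (34 - 70) + 18 = -36 + 18 = -18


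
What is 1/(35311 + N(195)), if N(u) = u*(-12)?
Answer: 1/32971 ≈ 3.0330e-5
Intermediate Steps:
N(u) = -12*u
1/(35311 + N(195)) = 1/(35311 - 12*195) = 1/(35311 - 2340) = 1/32971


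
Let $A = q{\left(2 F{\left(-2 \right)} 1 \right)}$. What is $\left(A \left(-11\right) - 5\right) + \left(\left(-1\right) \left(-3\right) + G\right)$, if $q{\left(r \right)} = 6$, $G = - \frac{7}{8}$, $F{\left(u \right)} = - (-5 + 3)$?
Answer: $- \frac{551}{8} \approx -68.875$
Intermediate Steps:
$F{\left(u \right)} = 2$ ($F{\left(u \right)} = \left(-1\right) \left(-2\right) = 2$)
$G = - \frac{7}{8}$ ($G = \left(-7\right) \frac{1}{8} = - \frac{7}{8} \approx -0.875$)
$A = 6$
$\left(A \left(-11\right) - 5\right) + \left(\left(-1\right) \left(-3\right) + G\right) = \left(6 \left(-11\right) - 5\right) - - \frac{17}{8} = \left(-66 - 5\right) + \left(3 - \frac{7}{8}\right) = -71 + \frac{17}{8} = - \frac{551}{8}$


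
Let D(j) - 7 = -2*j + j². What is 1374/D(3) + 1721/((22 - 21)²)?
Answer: 9292/5 ≈ 1858.4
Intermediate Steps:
D(j) = 7 + j² - 2*j (D(j) = 7 + (-2*j + j²) = 7 + (j² - 2*j) = 7 + j² - 2*j)
1374/D(3) + 1721/((22 - 21)²) = 1374/(7 + 3² - 2*3) + 1721/((22 - 21)²) = 1374/(7 + 9 - 6) + 1721/(1²) = 1374/10 + 1721/1 = 1374*(⅒) + 1721*1 = 687/5 + 1721 = 9292/5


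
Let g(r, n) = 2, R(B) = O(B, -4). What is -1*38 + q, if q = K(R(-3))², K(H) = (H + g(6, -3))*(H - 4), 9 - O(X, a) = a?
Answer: 18187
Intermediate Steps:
O(X, a) = 9 - a
R(B) = 13 (R(B) = 9 - 1*(-4) = 9 + 4 = 13)
K(H) = (-4 + H)*(2 + H) (K(H) = (H + 2)*(H - 4) = (2 + H)*(-4 + H) = (-4 + H)*(2 + H))
q = 18225 (q = (-8 + 13² - 2*13)² = (-8 + 169 - 26)² = 135² = 18225)
-1*38 + q = -1*38 + 18225 = -38 + 18225 = 18187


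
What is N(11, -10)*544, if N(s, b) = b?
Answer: -5440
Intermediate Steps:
N(11, -10)*544 = -10*544 = -5440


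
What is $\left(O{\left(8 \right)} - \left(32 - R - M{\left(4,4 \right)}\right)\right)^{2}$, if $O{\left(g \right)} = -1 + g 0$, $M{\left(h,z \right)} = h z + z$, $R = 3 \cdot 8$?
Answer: $121$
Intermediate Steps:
$R = 24$
$M{\left(h,z \right)} = z + h z$
$O{\left(g \right)} = -1$ ($O{\left(g \right)} = -1 + 0 = -1$)
$\left(O{\left(8 \right)} - \left(32 - R - M{\left(4,4 \right)}\right)\right)^{2} = \left(-1 - \left(8 - 4 \left(1 + 4\right)\right)\right)^{2} = \left(-1 + \left(\left(4 \cdot 5 + 24\right) - 32\right)\right)^{2} = \left(-1 + \left(\left(20 + 24\right) - 32\right)\right)^{2} = \left(-1 + \left(44 - 32\right)\right)^{2} = \left(-1 + 12\right)^{2} = 11^{2} = 121$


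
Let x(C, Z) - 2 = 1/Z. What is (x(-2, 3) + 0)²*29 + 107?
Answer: 2384/9 ≈ 264.89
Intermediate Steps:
x(C, Z) = 2 + 1/Z
(x(-2, 3) + 0)²*29 + 107 = ((2 + 1/3) + 0)²*29 + 107 = ((2 + ⅓) + 0)²*29 + 107 = (7/3 + 0)²*29 + 107 = (7/3)²*29 + 107 = (49/9)*29 + 107 = 1421/9 + 107 = 2384/9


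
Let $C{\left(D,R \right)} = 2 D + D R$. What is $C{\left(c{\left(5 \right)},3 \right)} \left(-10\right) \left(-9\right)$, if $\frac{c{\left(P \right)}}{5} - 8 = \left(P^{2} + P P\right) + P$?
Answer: $141750$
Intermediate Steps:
$c{\left(P \right)} = 40 + 5 P + 10 P^{2}$ ($c{\left(P \right)} = 40 + 5 \left(\left(P^{2} + P P\right) + P\right) = 40 + 5 \left(\left(P^{2} + P^{2}\right) + P\right) = 40 + 5 \left(2 P^{2} + P\right) = 40 + 5 \left(P + 2 P^{2}\right) = 40 + \left(5 P + 10 P^{2}\right) = 40 + 5 P + 10 P^{2}$)
$C{\left(c{\left(5 \right)},3 \right)} \left(-10\right) \left(-9\right) = \left(40 + 5 \cdot 5 + 10 \cdot 5^{2}\right) \left(2 + 3\right) \left(-10\right) \left(-9\right) = \left(40 + 25 + 10 \cdot 25\right) 5 \left(-10\right) \left(-9\right) = \left(40 + 25 + 250\right) 5 \left(-10\right) \left(-9\right) = 315 \cdot 5 \left(-10\right) \left(-9\right) = 1575 \left(-10\right) \left(-9\right) = \left(-15750\right) \left(-9\right) = 141750$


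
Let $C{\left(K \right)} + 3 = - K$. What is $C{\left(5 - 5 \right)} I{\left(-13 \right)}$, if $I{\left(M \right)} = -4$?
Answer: $12$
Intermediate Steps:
$C{\left(K \right)} = -3 - K$
$C{\left(5 - 5 \right)} I{\left(-13 \right)} = \left(-3 - \left(5 - 5\right)\right) \left(-4\right) = \left(-3 - 0\right) \left(-4\right) = \left(-3 + 0\right) \left(-4\right) = \left(-3\right) \left(-4\right) = 12$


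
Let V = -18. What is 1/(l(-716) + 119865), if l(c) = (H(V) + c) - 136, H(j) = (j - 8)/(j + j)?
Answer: 18/2142247 ≈ 8.4024e-6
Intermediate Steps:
H(j) = (-8 + j)/(2*j) (H(j) = (-8 + j)/((2*j)) = (-8 + j)*(1/(2*j)) = (-8 + j)/(2*j))
l(c) = -2435/18 + c (l(c) = ((½)*(-8 - 18)/(-18) + c) - 136 = ((½)*(-1/18)*(-26) + c) - 136 = (13/18 + c) - 136 = -2435/18 + c)
1/(l(-716) + 119865) = 1/((-2435/18 - 716) + 119865) = 1/(-15323/18 + 119865) = 1/(2142247/18) = 18/2142247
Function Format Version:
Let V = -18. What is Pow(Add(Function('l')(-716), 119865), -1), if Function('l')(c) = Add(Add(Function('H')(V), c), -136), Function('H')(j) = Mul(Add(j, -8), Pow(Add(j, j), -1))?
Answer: Rational(18, 2142247) ≈ 8.4024e-6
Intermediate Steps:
Function('H')(j) = Mul(Rational(1, 2), Pow(j, -1), Add(-8, j)) (Function('H')(j) = Mul(Add(-8, j), Pow(Mul(2, j), -1)) = Mul(Add(-8, j), Mul(Rational(1, 2), Pow(j, -1))) = Mul(Rational(1, 2), Pow(j, -1), Add(-8, j)))
Function('l')(c) = Add(Rational(-2435, 18), c) (Function('l')(c) = Add(Add(Mul(Rational(1, 2), Pow(-18, -1), Add(-8, -18)), c), -136) = Add(Add(Mul(Rational(1, 2), Rational(-1, 18), -26), c), -136) = Add(Add(Rational(13, 18), c), -136) = Add(Rational(-2435, 18), c))
Pow(Add(Function('l')(-716), 119865), -1) = Pow(Add(Add(Rational(-2435, 18), -716), 119865), -1) = Pow(Add(Rational(-15323, 18), 119865), -1) = Pow(Rational(2142247, 18), -1) = Rational(18, 2142247)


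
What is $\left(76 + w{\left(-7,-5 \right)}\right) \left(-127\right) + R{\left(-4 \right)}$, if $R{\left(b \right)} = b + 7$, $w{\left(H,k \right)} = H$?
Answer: $-8760$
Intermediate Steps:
$R{\left(b \right)} = 7 + b$
$\left(76 + w{\left(-7,-5 \right)}\right) \left(-127\right) + R{\left(-4 \right)} = \left(76 - 7\right) \left(-127\right) + \left(7 - 4\right) = 69 \left(-127\right) + 3 = -8763 + 3 = -8760$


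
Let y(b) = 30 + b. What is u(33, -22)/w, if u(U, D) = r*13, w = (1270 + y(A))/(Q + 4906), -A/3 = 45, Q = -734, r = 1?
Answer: 54236/1165 ≈ 46.555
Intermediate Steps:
A = -135 (A = -3*45 = -135)
w = 1165/4172 (w = (1270 + (30 - 135))/(-734 + 4906) = (1270 - 105)/4172 = 1165*(1/4172) = 1165/4172 ≈ 0.27924)
u(U, D) = 13 (u(U, D) = 1*13 = 13)
u(33, -22)/w = 13/(1165/4172) = 13*(4172/1165) = 54236/1165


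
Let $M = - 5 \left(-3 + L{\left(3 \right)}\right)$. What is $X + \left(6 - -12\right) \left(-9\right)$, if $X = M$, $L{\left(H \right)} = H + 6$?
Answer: $-192$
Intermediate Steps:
$L{\left(H \right)} = 6 + H$
$M = -30$ ($M = - 5 \left(-3 + \left(6 + 3\right)\right) = - 5 \left(-3 + 9\right) = \left(-5\right) 6 = -30$)
$X = -30$
$X + \left(6 - -12\right) \left(-9\right) = -30 + \left(6 - -12\right) \left(-9\right) = -30 + \left(6 + 12\right) \left(-9\right) = -30 + 18 \left(-9\right) = -30 - 162 = -192$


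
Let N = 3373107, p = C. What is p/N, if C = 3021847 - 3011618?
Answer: 10229/3373107 ≈ 0.0030325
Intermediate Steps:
C = 10229
p = 10229
p/N = 10229/3373107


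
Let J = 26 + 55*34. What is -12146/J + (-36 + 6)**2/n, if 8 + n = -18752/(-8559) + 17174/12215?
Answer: -45998070642991/218199991116 ≈ -210.81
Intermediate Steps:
J = 1896 (J = 26 + 1870 = 1896)
n = -460337534/104548185 (n = -8 + (-18752/(-8559) + 17174/12215) = -8 + (-18752*(-1/8559) + 17174*(1/12215)) = -8 + (18752/8559 + 17174/12215) = -8 + 376047946/104548185 = -460337534/104548185 ≈ -4.4031)
-12146/J + (-36 + 6)**2/n = -12146/1896 + (-36 + 6)**2/(-460337534/104548185) = -12146*1/1896 + (-30)**2*(-104548185/460337534) = -6073/948 + 900*(-104548185/460337534) = -6073/948 - 47046683250/230168767 = -45998070642991/218199991116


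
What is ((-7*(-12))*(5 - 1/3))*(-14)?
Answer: -5488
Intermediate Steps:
((-7*(-12))*(5 - 1/3))*(-14) = (84*(5 - 1*1/3))*(-14) = (84*(5 - 1/3))*(-14) = (84*(14/3))*(-14) = 392*(-14) = -5488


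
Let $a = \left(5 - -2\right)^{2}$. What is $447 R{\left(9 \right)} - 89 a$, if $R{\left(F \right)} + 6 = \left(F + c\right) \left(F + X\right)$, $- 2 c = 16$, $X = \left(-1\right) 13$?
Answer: $-8831$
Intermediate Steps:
$X = -13$
$c = -8$ ($c = \left(- \frac{1}{2}\right) 16 = -8$)
$R{\left(F \right)} = -6 + \left(-13 + F\right) \left(-8 + F\right)$ ($R{\left(F \right)} = -6 + \left(F - 8\right) \left(F - 13\right) = -6 + \left(-8 + F\right) \left(-13 + F\right) = -6 + \left(-13 + F\right) \left(-8 + F\right)$)
$a = 49$ ($a = \left(5 + 2\right)^{2} = 7^{2} = 49$)
$447 R{\left(9 \right)} - 89 a = 447 \left(98 + 9^{2} - 189\right) - 4361 = 447 \left(98 + 81 - 189\right) - 4361 = 447 \left(-10\right) - 4361 = -4470 - 4361 = -8831$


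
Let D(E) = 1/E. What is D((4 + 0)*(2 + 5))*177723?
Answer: 25389/4 ≈ 6347.3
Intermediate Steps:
D((4 + 0)*(2 + 5))*177723 = 177723/((4 + 0)*(2 + 5)) = 177723/(4*7) = 177723/28 = (1/28)*177723 = 25389/4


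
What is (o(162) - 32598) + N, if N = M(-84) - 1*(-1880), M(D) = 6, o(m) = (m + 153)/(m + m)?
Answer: -1105597/36 ≈ -30711.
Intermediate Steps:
o(m) = (153 + m)/(2*m) (o(m) = (153 + m)/((2*m)) = (153 + m)*(1/(2*m)) = (153 + m)/(2*m))
N = 1886 (N = 6 - 1*(-1880) = 6 + 1880 = 1886)
(o(162) - 32598) + N = ((½)*(153 + 162)/162 - 32598) + 1886 = ((½)*(1/162)*315 - 32598) + 1886 = (35/36 - 32598) + 1886 = -1173493/36 + 1886 = -1105597/36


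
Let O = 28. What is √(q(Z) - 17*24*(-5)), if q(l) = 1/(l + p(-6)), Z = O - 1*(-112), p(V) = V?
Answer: √36630374/134 ≈ 45.166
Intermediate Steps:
Z = 140 (Z = 28 - 1*(-112) = 28 + 112 = 140)
q(l) = 1/(-6 + l) (q(l) = 1/(l - 6) = 1/(-6 + l))
√(q(Z) - 17*24*(-5)) = √(1/(-6 + 140) - 17*24*(-5)) = √(1/134 - 408*(-5)) = √(1/134 + 2040) = √(273361/134) = √36630374/134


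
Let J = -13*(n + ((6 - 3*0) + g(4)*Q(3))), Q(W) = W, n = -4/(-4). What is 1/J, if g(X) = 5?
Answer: -1/286 ≈ -0.0034965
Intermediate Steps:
n = 1 (n = -4*(-¼) = 1)
J = -286 (J = -13*(1 + ((6 - 3*0) + 5*3)) = -13*(1 + ((6 + 0) + 15)) = -13*(1 + (6 + 15)) = -13*(1 + 21) = -13*22 = -286)
1/J = 1/(-286) = -1/286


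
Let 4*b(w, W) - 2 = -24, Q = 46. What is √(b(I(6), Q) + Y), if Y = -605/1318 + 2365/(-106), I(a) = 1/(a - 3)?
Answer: I*√137947469638/69854 ≈ 5.317*I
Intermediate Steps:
I(a) = 1/(-3 + a)
b(w, W) = -11/2 (b(w, W) = ½ + (¼)*(-24) = ½ - 6 = -11/2)
Y = -795300/34927 (Y = -605*1/1318 + 2365*(-1/106) = -605/1318 - 2365/106 = -795300/34927 ≈ -22.770)
√(b(I(6), Q) + Y) = √(-11/2 - 795300/34927) = √(-1974797/69854) = I*√137947469638/69854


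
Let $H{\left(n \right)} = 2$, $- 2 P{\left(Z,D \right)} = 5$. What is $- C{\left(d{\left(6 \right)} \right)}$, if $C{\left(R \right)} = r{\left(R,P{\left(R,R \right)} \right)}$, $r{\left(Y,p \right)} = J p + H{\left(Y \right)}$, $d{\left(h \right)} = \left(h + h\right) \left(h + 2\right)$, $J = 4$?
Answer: $8$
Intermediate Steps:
$P{\left(Z,D \right)} = - \frac{5}{2}$ ($P{\left(Z,D \right)} = \left(- \frac{1}{2}\right) 5 = - \frac{5}{2}$)
$d{\left(h \right)} = 2 h \left(2 + h\right)$
$r{\left(Y,p \right)} = 2 + 4 p$ ($r{\left(Y,p \right)} = 4 p + 2 = 2 + 4 p$)
$C{\left(R \right)} = -8$ ($C{\left(R \right)} = 2 + 4 \left(- \frac{5}{2}\right) = 2 - 10 = -8$)
$- C{\left(d{\left(6 \right)} \right)} = \left(-1\right) \left(-8\right) = 8$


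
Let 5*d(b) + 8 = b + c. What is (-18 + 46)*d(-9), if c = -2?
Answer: -532/5 ≈ -106.40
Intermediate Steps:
d(b) = -2 + b/5 (d(b) = -8/5 + (b - 2)/5 = -8/5 + (-2 + b)/5 = -8/5 + (-⅖ + b/5) = -2 + b/5)
(-18 + 46)*d(-9) = (-18 + 46)*(-2 + (⅕)*(-9)) = 28*(-2 - 9/5) = 28*(-19/5) = -532/5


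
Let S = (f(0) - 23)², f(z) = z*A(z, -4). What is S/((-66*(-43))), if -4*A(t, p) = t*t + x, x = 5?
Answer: 529/2838 ≈ 0.18640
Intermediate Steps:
A(t, p) = -5/4 - t²/4 (A(t, p) = -(t*t + 5)/4 = -(t² + 5)/4 = -(5 + t²)/4 = -5/4 - t²/4)
f(z) = z*(-5/4 - z²/4)
S = 529 (S = (-¼*0*(5 + 0²) - 23)² = (-¼*0*(5 + 0) - 23)² = (-¼*0*5 - 23)² = (0 - 23)² = (-23)² = 529)
S/((-66*(-43))) = 529/((-66*(-43))) = 529/2838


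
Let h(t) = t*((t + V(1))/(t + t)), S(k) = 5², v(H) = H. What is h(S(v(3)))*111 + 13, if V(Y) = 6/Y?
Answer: 3467/2 ≈ 1733.5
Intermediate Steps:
S(k) = 25
h(t) = 3 + t/2 (h(t) = t*((t + 6/1)/(t + t)) = t*((t + 6*1)/((2*t))) = t*((t + 6)*(1/(2*t))) = t*((6 + t)*(1/(2*t))) = t*((6 + t)/(2*t)) = 3 + t/2)
h(S(v(3)))*111 + 13 = (3 + (½)*25)*111 + 13 = (3 + 25/2)*111 + 13 = (31/2)*111 + 13 = 3441/2 + 13 = 3467/2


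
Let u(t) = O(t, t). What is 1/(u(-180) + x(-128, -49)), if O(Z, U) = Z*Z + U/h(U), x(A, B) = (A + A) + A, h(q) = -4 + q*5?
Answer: 226/7235661 ≈ 3.1234e-5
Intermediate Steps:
h(q) = -4 + 5*q
x(A, B) = 3*A (x(A, B) = 2*A + A = 3*A)
O(Z, U) = Z² + U/(-4 + 5*U) (O(Z, U) = Z*Z + U/(-4 + 5*U) = Z² + U/(-4 + 5*U))
u(t) = (t + t²*(-4 + 5*t))/(-4 + 5*t)
1/(u(-180) + x(-128, -49)) = 1/(-180*(1 - 180*(-4 + 5*(-180)))/(-4 + 5*(-180)) + 3*(-128)) = 1/(-180*(1 - 180*(-4 - 900))/(-4 - 900) - 384) = 1/(-180*(1 - 180*(-904))/(-904) - 384) = 1/(-180*(-1/904)*(1 + 162720) - 384) = 1/(-180*(-1/904)*162721 - 384) = 1/(7322445/226 - 384) = 1/(7235661/226) = 226/7235661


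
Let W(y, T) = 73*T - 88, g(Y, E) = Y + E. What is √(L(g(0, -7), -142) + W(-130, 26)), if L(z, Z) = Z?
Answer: 2*√417 ≈ 40.841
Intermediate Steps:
g(Y, E) = E + Y
W(y, T) = -88 + 73*T
√(L(g(0, -7), -142) + W(-130, 26)) = √(-142 + (-88 + 73*26)) = √(-142 + (-88 + 1898)) = √(-142 + 1810) = √1668 = 2*√417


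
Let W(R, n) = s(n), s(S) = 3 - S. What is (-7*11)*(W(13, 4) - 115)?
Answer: 8932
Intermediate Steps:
W(R, n) = 3 - n
(-7*11)*(W(13, 4) - 115) = (-7*11)*((3 - 1*4) - 115) = -77*((3 - 4) - 115) = -77*(-1 - 115) = -77*(-116) = 8932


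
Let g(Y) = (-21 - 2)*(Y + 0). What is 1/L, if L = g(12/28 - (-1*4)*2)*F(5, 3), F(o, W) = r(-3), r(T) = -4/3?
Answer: 21/5428 ≈ 0.0038688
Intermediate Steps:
r(T) = -4/3 (r(T) = -4*1/3 = -4/3)
F(o, W) = -4/3
g(Y) = -23*Y
L = 5428/21 (L = -23*(12/28 - (-1*4)*2)*(-4/3) = -23*(12*(1/28) - (-4)*2)*(-4/3) = -23*(3/7 - 1*(-8))*(-4/3) = -23*(3/7 + 8)*(-4/3) = -23*59/7*(-4/3) = -1357/7*(-4/3) = 5428/21 ≈ 258.48)
1/L = 1/(5428/21) = 21/5428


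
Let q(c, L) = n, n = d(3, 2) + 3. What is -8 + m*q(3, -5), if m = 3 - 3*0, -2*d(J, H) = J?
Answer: -7/2 ≈ -3.5000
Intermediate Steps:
d(J, H) = -J/2
m = 3 (m = 3 + 0 = 3)
n = 3/2 (n = -1/2*3 + 3 = -3/2 + 3 = 3/2 ≈ 1.5000)
q(c, L) = 3/2
-8 + m*q(3, -5) = -8 + 3*(3/2) = -8 + 9/2 = -7/2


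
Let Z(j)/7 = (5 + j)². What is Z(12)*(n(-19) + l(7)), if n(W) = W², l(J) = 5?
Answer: 740418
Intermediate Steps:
Z(j) = 7*(5 + j)²
Z(12)*(n(-19) + l(7)) = (7*(5 + 12)²)*((-19)² + 5) = (7*17²)*(361 + 5) = (7*289)*366 = 2023*366 = 740418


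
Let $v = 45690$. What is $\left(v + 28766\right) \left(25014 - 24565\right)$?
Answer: $33430744$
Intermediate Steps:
$\left(v + 28766\right) \left(25014 - 24565\right) = \left(45690 + 28766\right) \left(25014 - 24565\right) = 74456 \cdot 449 = 33430744$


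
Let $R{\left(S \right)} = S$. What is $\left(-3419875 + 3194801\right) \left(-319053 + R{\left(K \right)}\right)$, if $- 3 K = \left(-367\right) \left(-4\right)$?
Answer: $\frac{215762013398}{3} \approx 7.1921 \cdot 10^{10}$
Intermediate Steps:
$K = - \frac{1468}{3}$ ($K = - \frac{\left(-367\right) \left(-4\right)}{3} = \left(- \frac{1}{3}\right) 1468 = - \frac{1468}{3} \approx -489.33$)
$\left(-3419875 + 3194801\right) \left(-319053 + R{\left(K \right)}\right) = \left(-3419875 + 3194801\right) \left(-319053 - \frac{1468}{3}\right) = \left(-225074\right) \left(- \frac{958627}{3}\right) = \frac{215762013398}{3}$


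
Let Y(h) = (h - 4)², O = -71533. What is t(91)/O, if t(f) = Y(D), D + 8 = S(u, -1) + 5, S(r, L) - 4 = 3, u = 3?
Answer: 0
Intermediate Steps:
S(r, L) = 7 (S(r, L) = 4 + 3 = 7)
D = 4 (D = -8 + (7 + 5) = -8 + 12 = 4)
Y(h) = (-4 + h)²
t(f) = 0 (t(f) = (-4 + 4)² = 0² = 0)
t(91)/O = 0/(-71533) = 0*(-1/71533) = 0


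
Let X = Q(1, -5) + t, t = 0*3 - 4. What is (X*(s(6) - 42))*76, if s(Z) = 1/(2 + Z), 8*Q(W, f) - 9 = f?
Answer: 44555/4 ≈ 11139.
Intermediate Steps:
Q(W, f) = 9/8 + f/8
t = -4 (t = 0 - 4 = -4)
X = -7/2 (X = (9/8 + (⅛)*(-5)) - 4 = (9/8 - 5/8) - 4 = ½ - 4 = -7/2 ≈ -3.5000)
(X*(s(6) - 42))*76 = -7*(1/(2 + 6) - 42)/2*76 = -7*(1/8 - 42)/2*76 = -7*(⅛ - 42)/2*76 = -7/2*(-335/8)*76 = (2345/16)*76 = 44555/4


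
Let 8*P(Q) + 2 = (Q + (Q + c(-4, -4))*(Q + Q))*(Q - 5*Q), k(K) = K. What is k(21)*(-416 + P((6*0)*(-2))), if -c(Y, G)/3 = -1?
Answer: -34965/4 ≈ -8741.3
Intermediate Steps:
c(Y, G) = 3 (c(Y, G) = -3*(-1) = 3)
P(Q) = -¼ - Q*(Q + 2*Q*(3 + Q))/2 (P(Q) = -¼ + ((Q + (Q + 3)*(Q + Q))*(Q - 5*Q))/8 = -¼ + ((Q + (3 + Q)*(2*Q))*(-4*Q))/8 = -¼ + ((Q + 2*Q*(3 + Q))*(-4*Q))/8 = -¼ + (-4*Q*(Q + 2*Q*(3 + Q)))/8 = -¼ - Q*(Q + 2*Q*(3 + Q))/2)
k(21)*(-416 + P((6*0)*(-2))) = 21*(-416 + (-¼ - ((6*0)*(-2))³ - 7*((6*0)*(-2))²/2)) = 21*(-416 + (-¼ - (0*(-2))³ - 7*(0*(-2))²/2)) = 21*(-416 + (-¼ - 1*0³ - 7/2*0²)) = 21*(-416 + (-¼ - 1*0 - 7/2*0)) = 21*(-416 + (-¼ + 0 + 0)) = 21*(-416 - ¼) = 21*(-1665/4) = -34965/4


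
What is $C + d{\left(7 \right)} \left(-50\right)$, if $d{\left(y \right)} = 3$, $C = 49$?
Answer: $-101$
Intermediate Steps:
$C + d{\left(7 \right)} \left(-50\right) = 49 + 3 \left(-50\right) = 49 - 150 = -101$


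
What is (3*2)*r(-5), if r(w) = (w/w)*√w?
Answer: 6*I*√5 ≈ 13.416*I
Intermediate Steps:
r(w) = √w (r(w) = 1*√w = √w)
(3*2)*r(-5) = (3*2)*√(-5) = 6*(I*√5) = 6*I*√5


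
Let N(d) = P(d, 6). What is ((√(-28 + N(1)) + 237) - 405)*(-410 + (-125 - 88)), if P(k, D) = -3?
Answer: 104664 - 623*I*√31 ≈ 1.0466e+5 - 3468.7*I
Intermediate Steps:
N(d) = -3
((√(-28 + N(1)) + 237) - 405)*(-410 + (-125 - 88)) = ((√(-28 - 3) + 237) - 405)*(-410 + (-125 - 88)) = ((√(-31) + 237) - 405)*(-410 - 213) = ((I*√31 + 237) - 405)*(-623) = ((237 + I*√31) - 405)*(-623) = (-168 + I*√31)*(-623) = 104664 - 623*I*√31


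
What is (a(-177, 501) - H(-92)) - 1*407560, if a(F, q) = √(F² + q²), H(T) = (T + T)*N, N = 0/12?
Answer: -407560 + 3*√31370 ≈ -4.0703e+5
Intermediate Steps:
N = 0 (N = 0*(1/12) = 0)
H(T) = 0 (H(T) = (T + T)*0 = (2*T)*0 = 0)
(a(-177, 501) - H(-92)) - 1*407560 = (√((-177)² + 501²) - 1*0) - 1*407560 = (√(31329 + 251001) + 0) - 407560 = (√282330 + 0) - 407560 = (3*√31370 + 0) - 407560 = 3*√31370 - 407560 = -407560 + 3*√31370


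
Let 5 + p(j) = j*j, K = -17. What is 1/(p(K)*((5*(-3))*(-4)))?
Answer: 1/17040 ≈ 5.8685e-5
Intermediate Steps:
p(j) = -5 + j**2 (p(j) = -5 + j*j = -5 + j**2)
1/(p(K)*((5*(-3))*(-4))) = 1/((-5 + (-17)**2)*((5*(-3))*(-4))) = 1/((-5 + 289)*(-15*(-4))) = 1/(284*60) = 1/17040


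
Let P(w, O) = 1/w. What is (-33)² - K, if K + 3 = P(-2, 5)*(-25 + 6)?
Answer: 2165/2 ≈ 1082.5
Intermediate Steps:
P(w, O) = 1/w
K = 13/2 (K = -3 + (-25 + 6)/(-2) = -3 - ½*(-19) = -3 + 19/2 = 13/2 ≈ 6.5000)
(-33)² - K = (-33)² - 1*13/2 = 1089 - 13/2 = 2165/2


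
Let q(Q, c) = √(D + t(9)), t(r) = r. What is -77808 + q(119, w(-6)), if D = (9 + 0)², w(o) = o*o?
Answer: -77808 + 3*√10 ≈ -77799.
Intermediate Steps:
w(o) = o²
D = 81 (D = 9² = 81)
q(Q, c) = 3*√10 (q(Q, c) = √(81 + 9) = √90 = 3*√10)
-77808 + q(119, w(-6)) = -77808 + 3*√10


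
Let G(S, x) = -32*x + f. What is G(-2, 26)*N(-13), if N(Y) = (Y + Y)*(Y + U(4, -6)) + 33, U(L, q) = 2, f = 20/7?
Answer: -1851476/7 ≈ -2.6450e+5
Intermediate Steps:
f = 20/7 (f = 20*(1/7) = 20/7 ≈ 2.8571)
G(S, x) = 20/7 - 32*x (G(S, x) = -32*x + 20/7 = 20/7 - 32*x)
N(Y) = 33 + 2*Y*(2 + Y) (N(Y) = (Y + Y)*(Y + 2) + 33 = (2*Y)*(2 + Y) + 33 = 2*Y*(2 + Y) + 33 = 33 + 2*Y*(2 + Y))
G(-2, 26)*N(-13) = (20/7 - 32*26)*(33 + 2*(-13)**2 + 4*(-13)) = (20/7 - 832)*(33 + 2*169 - 52) = -5804*(33 + 338 - 52)/7 = -5804/7*319 = -1851476/7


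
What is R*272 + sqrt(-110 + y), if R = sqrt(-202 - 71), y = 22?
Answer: 2*I*(sqrt(22) + 136*sqrt(273)) ≈ 4503.6*I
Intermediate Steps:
R = I*sqrt(273) (R = sqrt(-273) = I*sqrt(273) ≈ 16.523*I)
R*272 + sqrt(-110 + y) = (I*sqrt(273))*272 + sqrt(-110 + 22) = 272*I*sqrt(273) + sqrt(-88) = 272*I*sqrt(273) + 2*I*sqrt(22) = 2*I*sqrt(22) + 272*I*sqrt(273)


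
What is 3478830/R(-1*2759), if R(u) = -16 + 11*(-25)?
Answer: -1159610/97 ≈ -11955.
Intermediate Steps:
R(u) = -291 (R(u) = -16 - 275 = -291)
3478830/R(-1*2759) = 3478830/(-291) = 3478830*(-1/291) = -1159610/97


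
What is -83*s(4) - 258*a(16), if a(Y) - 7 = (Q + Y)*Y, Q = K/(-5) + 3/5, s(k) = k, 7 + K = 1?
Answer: -378082/5 ≈ -75616.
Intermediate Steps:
K = -6 (K = -7 + 1 = -6)
Q = 9/5 (Q = -6/(-5) + 3/5 = -6*(-⅕) + 3*(⅕) = 6/5 + ⅗ = 9/5 ≈ 1.8000)
a(Y) = 7 + Y*(9/5 + Y) (a(Y) = 7 + (9/5 + Y)*Y = 7 + Y*(9/5 + Y))
-83*s(4) - 258*a(16) = -83*4 - 258*(7 + 16² + (9/5)*16) = -332 - 258*(7 + 256 + 144/5) = -332 - 258*1459/5 = -332 - 376422/5 = -378082/5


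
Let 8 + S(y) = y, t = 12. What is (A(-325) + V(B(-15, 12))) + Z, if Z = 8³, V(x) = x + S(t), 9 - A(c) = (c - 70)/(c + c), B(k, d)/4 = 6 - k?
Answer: 79091/130 ≈ 608.39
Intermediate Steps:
S(y) = -8 + y
B(k, d) = 24 - 4*k (B(k, d) = 4*(6 - k) = 24 - 4*k)
A(c) = 9 - (-70 + c)/(2*c) (A(c) = 9 - (c - 70)/(c + c) = 9 - (-70 + c)/(2*c))
V(x) = 4 + x (V(x) = x + (-8 + 12) = x + 4 = 4 + x)
Z = 512
(A(-325) + V(B(-15, 12))) + Z = ((17/2 + 35/(-325)) + (4 + (24 - 4*(-15)))) + 512 = ((17/2 + 35*(-1/325)) + (4 + (24 + 60))) + 512 = ((17/2 - 7/65) + (4 + 84)) + 512 = (1091/130 + 88) + 512 = 12531/130 + 512 = 79091/130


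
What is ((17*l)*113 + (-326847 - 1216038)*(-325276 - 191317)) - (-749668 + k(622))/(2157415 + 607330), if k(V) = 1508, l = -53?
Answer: 440724400194787040/552949 ≈ 7.9704e+11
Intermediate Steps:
((17*l)*113 + (-326847 - 1216038)*(-325276 - 191317)) - (-749668 + k(622))/(2157415 + 607330) = ((17*(-53))*113 + (-326847 - 1216038)*(-325276 - 191317)) - (-749668 + 1508)/(2157415 + 607330) = (-901*113 - 1542885*(-516593)) - (-748160)/2764745 = (-101813 + 797043590805) - (-748160)/2764745 = 797043488992 - 1*(-149632/552949) = 797043488992 + 149632/552949 = 440724400194787040/552949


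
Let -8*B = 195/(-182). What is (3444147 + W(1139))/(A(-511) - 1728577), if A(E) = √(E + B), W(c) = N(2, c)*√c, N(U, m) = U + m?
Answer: -666789008347728/334653585889265 - 220898311984*√1139/334653585889265 - 13776588*I*√400519/334653585889265 - 4564*I*√456191141/334653585889265 ≈ -2.0148 - 2.6344e-5*I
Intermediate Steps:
B = 15/112 (B = -195/(8*(-182)) = -195*(-1)/(8*182) = -⅛*(-15/14) = 15/112 ≈ 0.13393)
W(c) = √c*(2 + c) (W(c) = (2 + c)*√c = √c*(2 + c))
A(E) = √(15/112 + E) (A(E) = √(E + 15/112) = √(15/112 + E))
(3444147 + W(1139))/(A(-511) - 1728577) = (3444147 + √1139*(2 + 1139))/(√(105 + 784*(-511))/28 - 1728577) = (3444147 + √1139*1141)/(√(105 - 400624)/28 - 1728577) = (3444147 + 1141*√1139)/(√(-400519)/28 - 1728577) = (3444147 + 1141*√1139)/((I*√400519)/28 - 1728577) = (3444147 + 1141*√1139)/(I*√400519/28 - 1728577) = (3444147 + 1141*√1139)/(-1728577 + I*√400519/28)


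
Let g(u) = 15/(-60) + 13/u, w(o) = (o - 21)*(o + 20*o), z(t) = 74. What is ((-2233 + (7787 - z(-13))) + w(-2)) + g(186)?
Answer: 2397845/372 ≈ 6445.8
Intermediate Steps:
w(o) = 21*o*(-21 + o) (w(o) = (-21 + o)*(21*o) = 21*o*(-21 + o))
g(u) = -1/4 + 13/u (g(u) = 15*(-1/60) + 13/u = -1/4 + 13/u)
((-2233 + (7787 - z(-13))) + w(-2)) + g(186) = ((-2233 + (7787 - 1*74)) + 21*(-2)*(-21 - 2)) + (1/4)*(52 - 1*186)/186 = ((-2233 + (7787 - 74)) + 21*(-2)*(-23)) + (1/4)*(1/186)*(52 - 186) = ((-2233 + 7713) + 966) + (1/4)*(1/186)*(-134) = (5480 + 966) - 67/372 = 6446 - 67/372 = 2397845/372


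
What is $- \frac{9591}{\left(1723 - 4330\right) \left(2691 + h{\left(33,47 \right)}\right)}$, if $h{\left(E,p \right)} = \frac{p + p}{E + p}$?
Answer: $\frac{127880}{93580003} \approx 0.0013665$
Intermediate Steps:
$h{\left(E,p \right)} = \frac{2 p}{E + p}$
$- \frac{9591}{\left(1723 - 4330\right) \left(2691 + h{\left(33,47 \right)}\right)} = - \frac{9591}{\left(1723 - 4330\right) \left(2691 + 2 \cdot 47 \frac{1}{33 + 47}\right)} = - \frac{9591}{\left(-2607\right) \left(2691 + 2 \cdot 47 \cdot \frac{1}{80}\right)} = - \frac{9591}{\left(-2607\right) \left(2691 + \frac{47}{40}\right)} = - \frac{9591}{\left(-2607\right) \frac{107687}{40}} = - \frac{9591}{- \frac{280740009}{40}} = - \frac{9591 \left(-40\right)}{280740009} = \left(-1\right) \left(- \frac{127880}{93580003}\right) = \frac{127880}{93580003}$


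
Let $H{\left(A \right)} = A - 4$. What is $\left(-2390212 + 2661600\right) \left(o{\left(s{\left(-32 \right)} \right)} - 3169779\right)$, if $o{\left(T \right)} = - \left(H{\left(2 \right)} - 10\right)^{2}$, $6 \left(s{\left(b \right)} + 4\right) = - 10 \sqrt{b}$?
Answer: $-860279063124$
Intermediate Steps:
$H{\left(A \right)} = -4 + A$ ($H{\left(A \right)} = A - 4 = -4 + A$)
$s{\left(b \right)} = -4 - \frac{5 \sqrt{b}}{3}$ ($s{\left(b \right)} = -4 + \frac{\left(-10\right) \sqrt{b}}{6} = -4 - \frac{5 \sqrt{b}}{3}$)
$o{\left(T \right)} = -144$ ($o{\left(T \right)} = - \left(\left(-4 + 2\right) - 10\right)^{2} = - \left(-2 - 10\right)^{2} = - \left(-12\right)^{2} = \left(-1\right) 144 = -144$)
$\left(-2390212 + 2661600\right) \left(o{\left(s{\left(-32 \right)} \right)} - 3169779\right) = \left(-2390212 + 2661600\right) \left(-144 - 3169779\right) = 271388 \left(-3169923\right) = -860279063124$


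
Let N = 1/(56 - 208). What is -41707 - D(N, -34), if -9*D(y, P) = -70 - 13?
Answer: -375446/9 ≈ -41716.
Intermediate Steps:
N = -1/152 (N = 1/(-152) = -1/152 ≈ -0.0065789)
D(y, P) = 83/9 (D(y, P) = -(-70 - 13)/9 = -⅑*(-83) = 83/9)
-41707 - D(N, -34) = -41707 - 1*83/9 = -41707 - 83/9 = -375446/9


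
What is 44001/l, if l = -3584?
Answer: -44001/3584 ≈ -12.277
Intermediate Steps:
44001/l = 44001/(-3584) = 44001*(-1/3584) = -44001/3584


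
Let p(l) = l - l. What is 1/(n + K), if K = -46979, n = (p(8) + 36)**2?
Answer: -1/45683 ≈ -2.1890e-5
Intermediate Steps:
p(l) = 0
n = 1296 (n = (0 + 36)**2 = 36**2 = 1296)
1/(n + K) = 1/(1296 - 46979) = 1/(-45683) = -1/45683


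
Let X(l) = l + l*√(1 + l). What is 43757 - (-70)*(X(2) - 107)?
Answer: 36407 + 140*√3 ≈ 36650.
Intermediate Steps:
43757 - (-70)*(X(2) - 107) = 43757 - (-70)*(2*(1 + √(1 + 2)) - 107) = 43757 - (-70)*(2*(1 + √3) - 107) = 43757 - (-70)*((2 + 2*√3) - 107) = 43757 - (-70)*(-105 + 2*√3) = 43757 - (7350 - 140*√3) = 43757 + (-7350 + 140*√3) = 36407 + 140*√3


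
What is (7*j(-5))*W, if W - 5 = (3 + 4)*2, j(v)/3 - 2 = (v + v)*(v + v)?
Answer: 40698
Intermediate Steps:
j(v) = 6 + 12*v² (j(v) = 6 + 3*((v + v)*(v + v)) = 6 + 3*((2*v)*(2*v)) = 6 + 3*(4*v²) = 6 + 12*v²)
W = 19 (W = 5 + (3 + 4)*2 = 5 + 7*2 = 5 + 14 = 19)
(7*j(-5))*W = (7*(6 + 12*(-5)²))*19 = (7*(6 + 12*25))*19 = (7*(6 + 300))*19 = (7*306)*19 = 2142*19 = 40698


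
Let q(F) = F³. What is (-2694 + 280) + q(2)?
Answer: -2406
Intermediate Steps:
(-2694 + 280) + q(2) = (-2694 + 280) + 2³ = -2414 + 8 = -2406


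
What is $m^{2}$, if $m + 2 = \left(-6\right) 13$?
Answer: $6400$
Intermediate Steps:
$m = -80$ ($m = -2 - 78 = -80$)
$m^{2} = \left(-80\right)^{2} = 6400$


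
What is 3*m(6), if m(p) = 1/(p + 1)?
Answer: 3/7 ≈ 0.42857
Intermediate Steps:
m(p) = 1/(1 + p)
3*m(6) = 3/(1 + 6) = 3/7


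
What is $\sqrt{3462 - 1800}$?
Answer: $\sqrt{1662} \approx 40.768$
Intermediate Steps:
$\sqrt{3462 - 1800} = \sqrt{1662}$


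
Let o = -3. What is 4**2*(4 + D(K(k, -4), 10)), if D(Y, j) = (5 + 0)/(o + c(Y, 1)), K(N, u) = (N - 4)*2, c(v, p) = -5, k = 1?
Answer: 54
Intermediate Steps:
K(N, u) = -8 + 2*N (K(N, u) = (-4 + N)*2 = -8 + 2*N)
D(Y, j) = -5/8 (D(Y, j) = (5 + 0)/(-3 - 5) = 5/(-8) = 5*(-1/8) = -5/8)
4**2*(4 + D(K(k, -4), 10)) = 4**2*(4 - 5/8) = 16*(27/8) = 54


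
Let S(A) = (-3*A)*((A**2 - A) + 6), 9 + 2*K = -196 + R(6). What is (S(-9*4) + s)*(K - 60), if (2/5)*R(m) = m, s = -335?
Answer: -22346195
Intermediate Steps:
R(m) = 5*m/2
K = -95 (K = -9/2 + (-196 + (5/2)*6)/2 = -9/2 + (-196 + 15)/2 = -9/2 + (1/2)*(-181) = -9/2 - 181/2 = -95)
S(A) = -3*A*(6 + A**2 - A) (S(A) = (-3*A)*(6 + A**2 - A) = -3*A*(6 + A**2 - A))
(S(-9*4) + s)*(K - 60) = (3*(-9*4)*(-6 - 9*4 - (-9*4)**2) - 335)*(-95 - 60) = (3*(-36)*(-6 - 36 - 1*(-36)**2) - 335)*(-155) = (3*(-36)*(-6 - 36 - 1*1296) - 335)*(-155) = (3*(-36)*(-6 - 36 - 1296) - 335)*(-155) = (3*(-36)*(-1338) - 335)*(-155) = (144504 - 335)*(-155) = 144169*(-155) = -22346195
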